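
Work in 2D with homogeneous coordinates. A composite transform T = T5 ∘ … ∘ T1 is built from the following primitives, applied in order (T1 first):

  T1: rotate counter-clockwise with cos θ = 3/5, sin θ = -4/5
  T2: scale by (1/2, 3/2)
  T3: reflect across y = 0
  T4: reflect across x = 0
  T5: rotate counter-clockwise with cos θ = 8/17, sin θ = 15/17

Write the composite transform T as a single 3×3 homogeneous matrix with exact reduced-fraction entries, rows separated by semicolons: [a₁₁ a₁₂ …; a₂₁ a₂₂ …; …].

T1 = [3/5 4/5 0; -4/5 3/5 0; 0 0 1]
T2·T1 = [3/10 2/5 0; -6/5 9/10 0; 0 0 1]
T3·…·T1 = [3/10 2/5 0; 6/5 -9/10 0; 0 0 1]
T4·…·T1 = [-3/10 -2/5 0; 6/5 -9/10 0; 0 0 1]
T5·…·T1 = [-6/5 103/170 0; 3/10 -66/85 0; 0 0 1]

T = [-6/5 103/170 0; 3/10 -66/85 0; 0 0 1]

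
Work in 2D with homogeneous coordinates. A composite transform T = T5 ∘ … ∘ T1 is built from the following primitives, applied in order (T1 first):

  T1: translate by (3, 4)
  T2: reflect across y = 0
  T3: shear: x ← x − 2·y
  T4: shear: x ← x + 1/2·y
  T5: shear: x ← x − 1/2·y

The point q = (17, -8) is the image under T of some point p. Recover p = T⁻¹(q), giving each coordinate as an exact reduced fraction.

T1 = [1 0 3; 0 1 4; 0 0 1]
T2·T1 = [1 0 3; 0 -1 -4; 0 0 1]
T3·…·T1 = [1 2 11; 0 -1 -4; 0 0 1]
T4·…·T1 = [1 3/2 9; 0 -1 -4; 0 0 1]
T5·…·T1 = [1 2 11; 0 -1 -4; 0 0 1]
det M = -1; M⁻¹ = [1 2 -3; 0 -1 -4; 0 0 1]
M⁻¹ · (17, -8)ᵀ = (-2, 4)ᵀ

p = (-2, 4)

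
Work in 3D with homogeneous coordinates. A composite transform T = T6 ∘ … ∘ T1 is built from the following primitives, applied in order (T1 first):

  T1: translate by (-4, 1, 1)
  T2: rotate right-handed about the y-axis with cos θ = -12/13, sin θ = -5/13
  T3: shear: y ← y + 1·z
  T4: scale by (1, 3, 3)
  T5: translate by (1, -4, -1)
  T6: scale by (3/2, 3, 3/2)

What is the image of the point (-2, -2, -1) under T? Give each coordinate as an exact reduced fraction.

T1 translate by (-4, 1, 1): (-2, -2, -1) → (-6, -1, 0)
T2 rotate right-handed about the y-axis with cos θ = -12/13, sin θ = -5/13: (-6, -1, 0) → (72/13, -1, -30/13)
T3 shear: y ← y + 1·z: (72/13, -1, -30/13) → (72/13, -43/13, -30/13)
T4 scale by (1, 3, 3): (72/13, -43/13, -30/13) → (72/13, -129/13, -90/13)
T5 translate by (1, -4, -1): (72/13, -129/13, -90/13) → (85/13, -181/13, -103/13)
T6 scale by (3/2, 3, 3/2): (85/13, -181/13, -103/13) → (255/26, -543/13, -309/26)

T(p) = (255/26, -543/13, -309/26)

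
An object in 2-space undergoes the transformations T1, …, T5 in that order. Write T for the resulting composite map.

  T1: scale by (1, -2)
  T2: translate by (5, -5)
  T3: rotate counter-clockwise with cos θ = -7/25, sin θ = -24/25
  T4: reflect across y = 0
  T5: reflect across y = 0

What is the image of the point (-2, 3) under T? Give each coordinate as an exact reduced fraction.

T1 scale by (1, -2): (-2, 3) → (-2, -6)
T2 translate by (5, -5): (-2, -6) → (3, -11)
T3 rotate counter-clockwise with cos θ = -7/25, sin θ = -24/25: (3, -11) → (-57/5, 1/5)
T4 reflect across y = 0: (-57/5, 1/5) → (-57/5, -1/5)
T5 reflect across y = 0: (-57/5, -1/5) → (-57/5, 1/5)

T(p) = (-57/5, 1/5)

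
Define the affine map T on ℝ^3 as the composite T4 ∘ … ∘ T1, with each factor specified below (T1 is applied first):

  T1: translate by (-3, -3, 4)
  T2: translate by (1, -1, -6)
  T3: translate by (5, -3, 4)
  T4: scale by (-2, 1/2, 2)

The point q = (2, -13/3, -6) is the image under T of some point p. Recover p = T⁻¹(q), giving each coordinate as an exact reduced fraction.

T1 = [1 0 0 -3; 0 1 0 -3; 0 0 1 4; 0 0 0 1]
T2·T1 = [1 0 0 -2; 0 1 0 -4; 0 0 1 -2; 0 0 0 1]
T3·…·T1 = [1 0 0 3; 0 1 0 -7; 0 0 1 2; 0 0 0 1]
T4·…·T1 = [-2 0 0 -6; 0 1/2 0 -7/2; 0 0 2 4; 0 0 0 1]
det M = -2; M⁻¹ = [-1/2 0 0 -3; 0 2 0 7; 0 0 1/2 -2; 0 0 0 1]
M⁻¹ · (2, -13/3, -6)ᵀ = (-4, -5/3, -5)ᵀ

p = (-4, -5/3, -5)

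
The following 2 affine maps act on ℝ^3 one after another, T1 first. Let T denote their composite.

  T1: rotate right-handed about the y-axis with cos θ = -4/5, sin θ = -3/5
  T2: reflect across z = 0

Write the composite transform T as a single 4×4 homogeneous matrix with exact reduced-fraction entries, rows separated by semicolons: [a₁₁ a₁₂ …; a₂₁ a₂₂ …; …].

T = [-4/5 0 -3/5 0; 0 1 0 0; -3/5 0 4/5 0; 0 0 0 1]

T1 = [-4/5 0 -3/5 0; 0 1 0 0; 3/5 0 -4/5 0; 0 0 0 1]
T2·T1 = [-4/5 0 -3/5 0; 0 1 0 0; -3/5 0 4/5 0; 0 0 0 1]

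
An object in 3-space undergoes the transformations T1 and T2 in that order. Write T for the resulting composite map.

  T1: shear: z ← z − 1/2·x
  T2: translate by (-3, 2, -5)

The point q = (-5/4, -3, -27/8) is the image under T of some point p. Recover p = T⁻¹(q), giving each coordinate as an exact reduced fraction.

p = (7/4, -5, 5/2)

T1 = [1 0 0 0; 0 1 0 0; -1/2 0 1 0; 0 0 0 1]
T2·T1 = [1 0 0 -3; 0 1 0 2; -1/2 0 1 -5; 0 0 0 1]
det M = 1; M⁻¹ = [1 0 0 3; 0 1 0 -2; 1/2 0 1 13/2; 0 0 0 1]
M⁻¹ · (-5/4, -3, -27/8)ᵀ = (7/4, -5, 5/2)ᵀ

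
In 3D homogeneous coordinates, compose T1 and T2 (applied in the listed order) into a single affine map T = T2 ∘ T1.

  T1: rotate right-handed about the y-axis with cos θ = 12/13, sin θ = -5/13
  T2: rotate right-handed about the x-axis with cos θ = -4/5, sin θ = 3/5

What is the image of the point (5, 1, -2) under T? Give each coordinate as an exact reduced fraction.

T(p) = (70/13, -11/13, 7/13)

T1 rotate right-handed about the y-axis with cos θ = 12/13, sin θ = -5/13: (5, 1, -2) → (70/13, 1, 1/13)
T2 rotate right-handed about the x-axis with cos θ = -4/5, sin θ = 3/5: (70/13, 1, 1/13) → (70/13, -11/13, 7/13)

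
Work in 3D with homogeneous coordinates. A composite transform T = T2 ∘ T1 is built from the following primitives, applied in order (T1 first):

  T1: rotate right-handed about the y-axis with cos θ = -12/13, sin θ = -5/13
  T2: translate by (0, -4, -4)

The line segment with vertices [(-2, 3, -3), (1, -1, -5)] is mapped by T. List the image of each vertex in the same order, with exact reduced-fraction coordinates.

image vertices: (3, -1, -2), (1, -5, 1)

T1 rotate right-handed about the y-axis with cos θ = -12/13, sin θ = -5/13: (-2, 3, -3) → (3, 3, 2); (1, -1, -5) → (1, -1, 5)
T2 translate by (0, -4, -4): (3, 3, 2) → (3, -1, -2); (1, -1, 5) → (1, -5, 1)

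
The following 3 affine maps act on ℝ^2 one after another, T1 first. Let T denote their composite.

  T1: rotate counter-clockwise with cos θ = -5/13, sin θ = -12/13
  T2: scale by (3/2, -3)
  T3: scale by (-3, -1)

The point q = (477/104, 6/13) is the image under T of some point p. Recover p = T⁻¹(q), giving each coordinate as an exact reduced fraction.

p = (1/4, -1)

T1 = [-5/13 12/13 0; -12/13 -5/13 0; 0 0 1]
T2·T1 = [-15/26 18/13 0; 36/13 15/13 0; 0 0 1]
T3·…·T1 = [45/26 -54/13 0; -36/13 -15/13 0; 0 0 1]
det M = -27/2; M⁻¹ = [10/117 -4/13 0; -8/39 -5/39 0; 0 0 1]
M⁻¹ · (477/104, 6/13)ᵀ = (1/4, -1)ᵀ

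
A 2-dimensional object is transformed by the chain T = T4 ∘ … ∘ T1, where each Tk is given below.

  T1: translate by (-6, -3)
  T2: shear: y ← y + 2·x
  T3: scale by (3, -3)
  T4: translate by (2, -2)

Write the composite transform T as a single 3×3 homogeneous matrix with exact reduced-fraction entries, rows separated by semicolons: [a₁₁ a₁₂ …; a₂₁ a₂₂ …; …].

T1 = [1 0 -6; 0 1 -3; 0 0 1]
T2·T1 = [1 0 -6; 2 1 -15; 0 0 1]
T3·…·T1 = [3 0 -18; -6 -3 45; 0 0 1]
T4·…·T1 = [3 0 -16; -6 -3 43; 0 0 1]

T = [3 0 -16; -6 -3 43; 0 0 1]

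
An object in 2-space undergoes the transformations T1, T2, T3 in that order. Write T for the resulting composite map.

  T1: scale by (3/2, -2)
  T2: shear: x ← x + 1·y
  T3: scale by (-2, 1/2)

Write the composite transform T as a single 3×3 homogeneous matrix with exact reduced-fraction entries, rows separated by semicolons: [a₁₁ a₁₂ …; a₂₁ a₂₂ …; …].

T = [-3 4 0; 0 -1 0; 0 0 1]

T1 = [3/2 0 0; 0 -2 0; 0 0 1]
T2·T1 = [3/2 -2 0; 0 -2 0; 0 0 1]
T3·…·T1 = [-3 4 0; 0 -1 0; 0 0 1]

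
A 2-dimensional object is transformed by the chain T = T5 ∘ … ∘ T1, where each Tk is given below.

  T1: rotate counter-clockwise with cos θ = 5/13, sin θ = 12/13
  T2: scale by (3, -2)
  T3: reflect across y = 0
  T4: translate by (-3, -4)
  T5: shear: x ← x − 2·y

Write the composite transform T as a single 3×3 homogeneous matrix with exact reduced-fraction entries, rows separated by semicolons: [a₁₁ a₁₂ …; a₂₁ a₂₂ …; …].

T = [-33/13 -56/13 5; 24/13 10/13 -4; 0 0 1]

T1 = [5/13 -12/13 0; 12/13 5/13 0; 0 0 1]
T2·T1 = [15/13 -36/13 0; -24/13 -10/13 0; 0 0 1]
T3·…·T1 = [15/13 -36/13 0; 24/13 10/13 0; 0 0 1]
T4·…·T1 = [15/13 -36/13 -3; 24/13 10/13 -4; 0 0 1]
T5·…·T1 = [-33/13 -56/13 5; 24/13 10/13 -4; 0 0 1]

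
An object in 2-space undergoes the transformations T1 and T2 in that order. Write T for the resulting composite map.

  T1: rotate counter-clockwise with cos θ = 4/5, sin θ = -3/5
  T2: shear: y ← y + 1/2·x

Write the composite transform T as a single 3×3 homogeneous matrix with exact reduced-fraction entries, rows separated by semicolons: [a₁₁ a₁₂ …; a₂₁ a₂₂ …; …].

T = [4/5 3/5 0; -1/5 11/10 0; 0 0 1]

T1 = [4/5 3/5 0; -3/5 4/5 0; 0 0 1]
T2·T1 = [4/5 3/5 0; -1/5 11/10 0; 0 0 1]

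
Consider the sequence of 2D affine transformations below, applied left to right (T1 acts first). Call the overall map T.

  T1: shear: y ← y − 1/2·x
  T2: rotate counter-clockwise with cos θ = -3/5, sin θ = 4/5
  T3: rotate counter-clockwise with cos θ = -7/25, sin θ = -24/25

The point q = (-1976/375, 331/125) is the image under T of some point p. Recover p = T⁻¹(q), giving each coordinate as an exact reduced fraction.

T1 = [1 0 0; -1/2 1 0; 0 0 1]
T2·T1 = [-1/5 -4/5 0; 11/10 -3/5 0; 0 0 1]
T3·…·T1 = [139/125 -44/125 0; -29/250 117/125 0; 0 0 1]
det M = 1; M⁻¹ = [117/125 44/125 0; 29/250 139/125 0; 0 0 1]
M⁻¹ · (-1976/375, 331/125)ᵀ = (-4, 7/3)ᵀ

p = (-4, 7/3)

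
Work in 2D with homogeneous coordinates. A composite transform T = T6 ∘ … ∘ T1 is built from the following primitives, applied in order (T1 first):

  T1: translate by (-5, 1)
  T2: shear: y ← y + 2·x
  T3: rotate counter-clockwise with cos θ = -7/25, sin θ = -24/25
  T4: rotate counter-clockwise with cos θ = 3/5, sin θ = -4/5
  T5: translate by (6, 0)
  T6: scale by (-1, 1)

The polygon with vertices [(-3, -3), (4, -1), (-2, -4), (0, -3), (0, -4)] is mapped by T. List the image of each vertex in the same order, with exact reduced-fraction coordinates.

T1 translate by (-5, 1): (-3, -3) → (-8, -2); (4, -1) → (-1, 0); (-2, -4) → (-7, -3); (0, -3) → (-5, -2); (0, -4) → (-5, -3)
T2 shear: y ← y + 2·x: (-8, -2) → (-8, -18); (-1, 0) → (-1, -2); (-7, -3) → (-7, -17); (-5, -2) → (-5, -12); (-5, -3) → (-5, -13)
T3 rotate counter-clockwise with cos θ = -7/25, sin θ = -24/25: (-8, -18) → (-376/25, 318/25); (-1, -2) → (-41/25, 38/25); (-7, -17) → (-359/25, 287/25); (-5, -12) → (-253/25, 204/25); (-5, -13) → (-277/25, 211/25)
T4 rotate counter-clockwise with cos θ = 3/5, sin θ = -4/5: (-376/25, 318/25) → (144/125, 2458/125); (-41/25, 38/25) → (29/125, 278/125); (-359/25, 287/25) → (71/125, 2297/125); (-253/25, 204/25) → (57/125, 1624/125); (-277/25, 211/25) → (13/125, 1741/125)
T5 translate by (6, 0): (144/125, 2458/125) → (894/125, 2458/125); (29/125, 278/125) → (779/125, 278/125); (71/125, 2297/125) → (821/125, 2297/125); (57/125, 1624/125) → (807/125, 1624/125); (13/125, 1741/125) → (763/125, 1741/125)
T6 scale by (-1, 1): (894/125, 2458/125) → (-894/125, 2458/125); (779/125, 278/125) → (-779/125, 278/125); (821/125, 2297/125) → (-821/125, 2297/125); (807/125, 1624/125) → (-807/125, 1624/125); (763/125, 1741/125) → (-763/125, 1741/125)

image vertices: (-894/125, 2458/125), (-779/125, 278/125), (-821/125, 2297/125), (-807/125, 1624/125), (-763/125, 1741/125)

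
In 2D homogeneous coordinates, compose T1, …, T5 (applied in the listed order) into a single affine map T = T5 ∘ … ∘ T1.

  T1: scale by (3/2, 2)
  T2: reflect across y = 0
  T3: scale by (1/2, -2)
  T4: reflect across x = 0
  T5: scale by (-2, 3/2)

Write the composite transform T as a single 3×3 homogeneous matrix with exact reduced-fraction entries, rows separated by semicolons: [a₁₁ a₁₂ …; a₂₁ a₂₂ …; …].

T1 = [3/2 0 0; 0 2 0; 0 0 1]
T2·T1 = [3/2 0 0; 0 -2 0; 0 0 1]
T3·…·T1 = [3/4 0 0; 0 4 0; 0 0 1]
T4·…·T1 = [-3/4 0 0; 0 4 0; 0 0 1]
T5·…·T1 = [3/2 0 0; 0 6 0; 0 0 1]

T = [3/2 0 0; 0 6 0; 0 0 1]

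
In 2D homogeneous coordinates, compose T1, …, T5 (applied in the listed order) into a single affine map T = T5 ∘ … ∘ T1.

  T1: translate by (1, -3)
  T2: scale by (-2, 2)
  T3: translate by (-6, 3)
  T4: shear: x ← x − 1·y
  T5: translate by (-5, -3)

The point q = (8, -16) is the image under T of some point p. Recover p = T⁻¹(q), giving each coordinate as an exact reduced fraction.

p = (-4, -5)

T1 = [1 0 1; 0 1 -3; 0 0 1]
T2·T1 = [-2 0 -2; 0 2 -6; 0 0 1]
T3·…·T1 = [-2 0 -8; 0 2 -3; 0 0 1]
T4·…·T1 = [-2 -2 -5; 0 2 -3; 0 0 1]
T5·…·T1 = [-2 -2 -10; 0 2 -6; 0 0 1]
det M = -4; M⁻¹ = [-1/2 -1/2 -8; 0 1/2 3; 0 0 1]
M⁻¹ · (8, -16)ᵀ = (-4, -5)ᵀ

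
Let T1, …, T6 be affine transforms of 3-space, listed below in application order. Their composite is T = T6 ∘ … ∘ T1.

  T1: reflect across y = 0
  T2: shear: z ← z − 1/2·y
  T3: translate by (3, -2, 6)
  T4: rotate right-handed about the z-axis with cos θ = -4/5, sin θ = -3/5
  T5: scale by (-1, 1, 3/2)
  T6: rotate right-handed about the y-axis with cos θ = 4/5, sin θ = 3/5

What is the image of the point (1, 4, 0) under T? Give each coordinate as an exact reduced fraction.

T1 reflect across y = 0: (1, 4, 0) → (1, -4, 0)
T2 shear: z ← z − 1/2·y: (1, -4, 0) → (1, -4, 2)
T3 translate by (3, -2, 6): (1, -4, 2) → (4, -6, 8)
T4 rotate right-handed about the z-axis with cos θ = -4/5, sin θ = -3/5: (4, -6, 8) → (-34/5, 12/5, 8)
T5 scale by (-1, 1, 3/2): (-34/5, 12/5, 8) → (34/5, 12/5, 12)
T6 rotate right-handed about the y-axis with cos θ = 4/5, sin θ = 3/5: (34/5, 12/5, 12) → (316/25, 12/5, 138/25)

T(p) = (316/25, 12/5, 138/25)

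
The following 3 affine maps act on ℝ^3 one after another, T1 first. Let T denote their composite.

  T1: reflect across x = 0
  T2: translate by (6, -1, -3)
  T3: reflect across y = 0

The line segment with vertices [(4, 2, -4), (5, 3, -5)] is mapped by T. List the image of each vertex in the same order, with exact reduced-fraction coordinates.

T1 reflect across x = 0: (4, 2, -4) → (-4, 2, -4); (5, 3, -5) → (-5, 3, -5)
T2 translate by (6, -1, -3): (-4, 2, -4) → (2, 1, -7); (-5, 3, -5) → (1, 2, -8)
T3 reflect across y = 0: (2, 1, -7) → (2, -1, -7); (1, 2, -8) → (1, -2, -8)

image vertices: (2, -1, -7), (1, -2, -8)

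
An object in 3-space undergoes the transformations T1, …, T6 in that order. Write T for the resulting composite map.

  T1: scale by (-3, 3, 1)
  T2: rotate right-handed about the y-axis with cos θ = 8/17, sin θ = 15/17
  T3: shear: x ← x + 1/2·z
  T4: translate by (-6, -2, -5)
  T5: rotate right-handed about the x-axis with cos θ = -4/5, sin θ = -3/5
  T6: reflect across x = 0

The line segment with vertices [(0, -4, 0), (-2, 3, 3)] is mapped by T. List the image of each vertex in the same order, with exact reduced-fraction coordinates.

image vertices: (6, 41/5, 62/5), (42/17, -929/85, 247/85)

T1 scale by (-3, 3, 1): (0, -4, 0) → (0, -12, 0); (-2, 3, 3) → (6, 9, 3)
T2 rotate right-handed about the y-axis with cos θ = 8/17, sin θ = 15/17: (0, -12, 0) → (0, -12, 0); (6, 9, 3) → (93/17, 9, -66/17)
T3 shear: x ← x + 1/2·z: (0, -12, 0) → (0, -12, 0); (93/17, 9, -66/17) → (60/17, 9, -66/17)
T4 translate by (-6, -2, -5): (0, -12, 0) → (-6, -14, -5); (60/17, 9, -66/17) → (-42/17, 7, -151/17)
T5 rotate right-handed about the x-axis with cos θ = -4/5, sin θ = -3/5: (-6, -14, -5) → (-6, 41/5, 62/5); (-42/17, 7, -151/17) → (-42/17, -929/85, 247/85)
T6 reflect across x = 0: (-6, 41/5, 62/5) → (6, 41/5, 62/5); (-42/17, -929/85, 247/85) → (42/17, -929/85, 247/85)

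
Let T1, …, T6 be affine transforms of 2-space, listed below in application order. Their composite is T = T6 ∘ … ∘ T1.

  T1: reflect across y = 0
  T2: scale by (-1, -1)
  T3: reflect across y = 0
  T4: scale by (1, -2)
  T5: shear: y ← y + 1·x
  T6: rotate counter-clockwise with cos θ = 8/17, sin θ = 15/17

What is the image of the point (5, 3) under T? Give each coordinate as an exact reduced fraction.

T1 reflect across y = 0: (5, 3) → (5, -3)
T2 scale by (-1, -1): (5, -3) → (-5, 3)
T3 reflect across y = 0: (-5, 3) → (-5, -3)
T4 scale by (1, -2): (-5, -3) → (-5, 6)
T5 shear: y ← y + 1·x: (-5, 6) → (-5, 1)
T6 rotate counter-clockwise with cos θ = 8/17, sin θ = 15/17: (-5, 1) → (-55/17, -67/17)

T(p) = (-55/17, -67/17)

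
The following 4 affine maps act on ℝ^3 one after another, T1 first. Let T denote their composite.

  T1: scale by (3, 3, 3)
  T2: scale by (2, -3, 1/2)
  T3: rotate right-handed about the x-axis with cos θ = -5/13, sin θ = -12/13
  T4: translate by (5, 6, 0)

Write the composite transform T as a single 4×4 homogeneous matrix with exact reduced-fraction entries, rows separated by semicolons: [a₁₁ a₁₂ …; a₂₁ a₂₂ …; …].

T1 = [3 0 0 0; 0 3 0 0; 0 0 3 0; 0 0 0 1]
T2·T1 = [6 0 0 0; 0 -9 0 0; 0 0 3/2 0; 0 0 0 1]
T3·…·T1 = [6 0 0 0; 0 45/13 18/13 0; 0 108/13 -15/26 0; 0 0 0 1]
T4·…·T1 = [6 0 0 5; 0 45/13 18/13 6; 0 108/13 -15/26 0; 0 0 0 1]

T = [6 0 0 5; 0 45/13 18/13 6; 0 108/13 -15/26 0; 0 0 0 1]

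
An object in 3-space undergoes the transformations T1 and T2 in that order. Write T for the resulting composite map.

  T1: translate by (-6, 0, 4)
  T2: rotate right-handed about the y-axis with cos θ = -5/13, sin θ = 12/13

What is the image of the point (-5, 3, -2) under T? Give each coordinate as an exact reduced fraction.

T(p) = (79/13, 3, 122/13)

T1 translate by (-6, 0, 4): (-5, 3, -2) → (-11, 3, 2)
T2 rotate right-handed about the y-axis with cos θ = -5/13, sin θ = 12/13: (-11, 3, 2) → (79/13, 3, 122/13)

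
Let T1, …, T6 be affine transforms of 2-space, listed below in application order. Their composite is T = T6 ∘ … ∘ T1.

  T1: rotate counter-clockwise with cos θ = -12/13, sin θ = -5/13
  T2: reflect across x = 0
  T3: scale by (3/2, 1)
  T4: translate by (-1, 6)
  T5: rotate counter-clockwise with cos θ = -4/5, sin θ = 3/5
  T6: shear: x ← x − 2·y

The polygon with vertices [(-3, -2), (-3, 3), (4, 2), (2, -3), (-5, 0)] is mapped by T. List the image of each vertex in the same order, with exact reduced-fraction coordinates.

T1 rotate counter-clockwise with cos θ = -12/13, sin θ = -5/13: (-3, -2) → (2, 3); (-3, 3) → (51/13, -21/13); (4, 2) → (-38/13, -44/13); (2, -3) → (-3, 2); (-5, 0) → (60/13, 25/13)
T2 reflect across x = 0: (2, 3) → (-2, 3); (51/13, -21/13) → (-51/13, -21/13); (-38/13, -44/13) → (38/13, -44/13); (-3, 2) → (3, 2); (60/13, 25/13) → (-60/13, 25/13)
T3 scale by (3/2, 1): (-2, 3) → (-3, 3); (-51/13, -21/13) → (-153/26, -21/13); (38/13, -44/13) → (57/13, -44/13); (3, 2) → (9/2, 2); (-60/13, 25/13) → (-90/13, 25/13)
T4 translate by (-1, 6): (-3, 3) → (-4, 9); (-153/26, -21/13) → (-179/26, 57/13); (57/13, -44/13) → (44/13, 34/13); (9/2, 2) → (7/2, 8); (-90/13, 25/13) → (-103/13, 103/13)
T5 rotate counter-clockwise with cos θ = -4/5, sin θ = 3/5: (-4, 9) → (-11/5, -48/5); (-179/26, 57/13) → (187/65, -993/130); (44/13, 34/13) → (-278/65, -4/65); (7/2, 8) → (-38/5, -43/10); (-103/13, 103/13) → (103/65, -721/65)
T6 shear: x ← x − 2·y: (-11/5, -48/5) → (17, -48/5); (187/65, -993/130) → (236/13, -993/130); (-278/65, -4/65) → (-54/13, -4/65); (-38/5, -43/10) → (1, -43/10); (103/65, -721/65) → (309/13, -721/65)

image vertices: (17, -48/5), (236/13, -993/130), (-54/13, -4/65), (1, -43/10), (309/13, -721/65)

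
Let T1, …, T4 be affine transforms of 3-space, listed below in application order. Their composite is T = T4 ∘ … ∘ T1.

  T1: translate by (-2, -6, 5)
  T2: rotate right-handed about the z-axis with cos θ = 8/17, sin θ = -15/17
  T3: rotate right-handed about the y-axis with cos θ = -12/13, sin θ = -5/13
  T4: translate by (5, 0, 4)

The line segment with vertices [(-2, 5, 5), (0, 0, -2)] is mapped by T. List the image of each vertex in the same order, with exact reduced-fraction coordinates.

T1 translate by (-2, -6, 5): (-2, 5, 5) → (-4, -1, 10); (0, 0, -2) → (-2, -6, 3)
T2 rotate right-handed about the z-axis with cos θ = 8/17, sin θ = -15/17: (-4, -1, 10) → (-47/17, 52/17, 10); (-2, -6, 3) → (-106/17, -18/17, 3)
T3 rotate right-handed about the y-axis with cos θ = -12/13, sin θ = -5/13: (-47/17, 52/17, 10) → (-22/17, 52/17, -175/17); (-106/17, -18/17, 3) → (1017/221, -18/17, -1142/221)
T4 translate by (5, 0, 4): (-22/17, 52/17, -175/17) → (63/17, 52/17, -107/17); (1017/221, -18/17, -1142/221) → (2122/221, -18/17, -258/221)

image vertices: (63/17, 52/17, -107/17), (2122/221, -18/17, -258/221)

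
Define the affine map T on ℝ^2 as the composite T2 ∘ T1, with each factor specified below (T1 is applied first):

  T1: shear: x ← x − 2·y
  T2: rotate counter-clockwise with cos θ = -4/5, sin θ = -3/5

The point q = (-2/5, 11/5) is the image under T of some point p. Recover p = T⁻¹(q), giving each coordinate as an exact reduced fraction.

T1 = [1 -2 0; 0 1 0; 0 0 1]
T2·T1 = [-4/5 11/5 0; -3/5 2/5 0; 0 0 1]
det M = 1; M⁻¹ = [2/5 -11/5 0; 3/5 -4/5 0; 0 0 1]
M⁻¹ · (-2/5, 11/5)ᵀ = (-5, -2)ᵀ

p = (-5, -2)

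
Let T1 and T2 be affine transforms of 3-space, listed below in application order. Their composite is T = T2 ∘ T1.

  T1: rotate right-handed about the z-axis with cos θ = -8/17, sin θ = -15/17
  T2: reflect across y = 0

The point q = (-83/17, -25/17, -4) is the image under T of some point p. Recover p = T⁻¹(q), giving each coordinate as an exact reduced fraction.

T1 = [-8/17 15/17 0 0; -15/17 -8/17 0 0; 0 0 1 0; 0 0 0 1]
T2·T1 = [-8/17 15/17 0 0; 15/17 8/17 0 0; 0 0 1 0; 0 0 0 1]
det M = -1; M⁻¹ = [-8/17 15/17 0 0; 15/17 8/17 0 0; 0 0 1 0; 0 0 0 1]
M⁻¹ · (-83/17, -25/17, -4)ᵀ = (1, -5, -4)ᵀ

p = (1, -5, -4)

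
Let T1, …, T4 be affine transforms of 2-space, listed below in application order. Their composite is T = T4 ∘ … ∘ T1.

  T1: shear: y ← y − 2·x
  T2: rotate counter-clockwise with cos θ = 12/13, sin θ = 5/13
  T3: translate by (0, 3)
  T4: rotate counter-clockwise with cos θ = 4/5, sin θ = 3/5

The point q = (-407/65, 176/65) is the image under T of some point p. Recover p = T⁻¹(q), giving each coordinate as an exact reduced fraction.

p = (-2, 0)

T1 = [1 0 0; -2 1 0; 0 0 1]
T2·T1 = [22/13 -5/13 0; -19/13 12/13 0; 0 0 1]
T3·…·T1 = [22/13 -5/13 0; -19/13 12/13 3; 0 0 1]
T4·…·T1 = [29/13 -56/65 -9/5; -2/13 33/65 12/5; 0 0 1]
det M = 1; M⁻¹ = [33/65 56/65 -15/13; 2/13 29/13 -66/13; 0 0 1]
M⁻¹ · (-407/65, 176/65)ᵀ = (-2, 0)ᵀ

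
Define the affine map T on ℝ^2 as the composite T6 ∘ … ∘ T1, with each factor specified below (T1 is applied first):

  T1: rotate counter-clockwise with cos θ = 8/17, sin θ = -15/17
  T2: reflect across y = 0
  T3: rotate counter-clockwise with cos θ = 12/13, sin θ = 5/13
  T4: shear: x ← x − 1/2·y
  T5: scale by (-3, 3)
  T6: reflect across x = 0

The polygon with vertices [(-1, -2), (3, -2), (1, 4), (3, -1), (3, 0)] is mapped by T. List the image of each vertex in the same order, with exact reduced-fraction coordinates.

image vertices: (-1116/221, -534/221), (-168/17, 162/17), (147/13, 24/13), (-2985/442, 2043/221), (-801/221, 1980/221)

T1 rotate counter-clockwise with cos θ = 8/17, sin θ = -15/17: (-1, -2) → (-38/17, -1/17); (3, -2) → (-6/17, -61/17); (1, 4) → (4, 1); (3, -1) → (9/17, -53/17); (3, 0) → (24/17, -45/17)
T2 reflect across y = 0: (-38/17, -1/17) → (-38/17, 1/17); (-6/17, -61/17) → (-6/17, 61/17); (4, 1) → (4, -1); (9/17, -53/17) → (9/17, 53/17); (24/17, -45/17) → (24/17, 45/17)
T3 rotate counter-clockwise with cos θ = 12/13, sin θ = 5/13: (-38/17, 1/17) → (-461/221, -178/221); (-6/17, 61/17) → (-29/17, 54/17); (4, -1) → (53/13, 8/13); (9/17, 53/17) → (-157/221, 681/221); (24/17, 45/17) → (63/221, 660/221)
T4 shear: x ← x − 1/2·y: (-461/221, -178/221) → (-372/221, -178/221); (-29/17, 54/17) → (-56/17, 54/17); (53/13, 8/13) → (49/13, 8/13); (-157/221, 681/221) → (-995/442, 681/221); (63/221, 660/221) → (-267/221, 660/221)
T5 scale by (-3, 3): (-372/221, -178/221) → (1116/221, -534/221); (-56/17, 54/17) → (168/17, 162/17); (49/13, 8/13) → (-147/13, 24/13); (-995/442, 681/221) → (2985/442, 2043/221); (-267/221, 660/221) → (801/221, 1980/221)
T6 reflect across x = 0: (1116/221, -534/221) → (-1116/221, -534/221); (168/17, 162/17) → (-168/17, 162/17); (-147/13, 24/13) → (147/13, 24/13); (2985/442, 2043/221) → (-2985/442, 2043/221); (801/221, 1980/221) → (-801/221, 1980/221)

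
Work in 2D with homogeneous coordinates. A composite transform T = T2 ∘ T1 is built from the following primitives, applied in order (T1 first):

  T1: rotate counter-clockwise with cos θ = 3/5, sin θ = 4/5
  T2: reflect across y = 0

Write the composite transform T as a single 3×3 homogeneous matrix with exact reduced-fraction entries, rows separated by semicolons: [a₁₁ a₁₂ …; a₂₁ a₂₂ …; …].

T = [3/5 -4/5 0; -4/5 -3/5 0; 0 0 1]

T1 = [3/5 -4/5 0; 4/5 3/5 0; 0 0 1]
T2·T1 = [3/5 -4/5 0; -4/5 -3/5 0; 0 0 1]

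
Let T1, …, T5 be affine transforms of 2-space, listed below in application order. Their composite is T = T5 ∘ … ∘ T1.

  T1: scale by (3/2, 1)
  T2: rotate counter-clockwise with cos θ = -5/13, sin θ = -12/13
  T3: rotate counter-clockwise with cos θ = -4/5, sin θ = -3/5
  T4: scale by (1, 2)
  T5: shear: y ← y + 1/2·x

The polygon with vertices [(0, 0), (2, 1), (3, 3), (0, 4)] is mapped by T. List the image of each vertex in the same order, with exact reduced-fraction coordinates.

image vertices: (0, 0), (-111/65, 581/130), (-261/65, 681/130), (-252/65, -254/65)

T1 scale by (3/2, 1): (0, 0) → (0, 0); (2, 1) → (3, 1); (3, 3) → (9/2, 3); (0, 4) → (0, 4)
T2 rotate counter-clockwise with cos θ = -5/13, sin θ = -12/13: (0, 0) → (0, 0); (3, 1) → (-3/13, -41/13); (9/2, 3) → (27/26, -69/13); (0, 4) → (48/13, -20/13)
T3 rotate counter-clockwise with cos θ = -4/5, sin θ = -3/5: (0, 0) → (0, 0); (-3/13, -41/13) → (-111/65, 173/65); (27/26, -69/13) → (-261/65, 471/130); (48/13, -20/13) → (-252/65, -64/65)
T4 scale by (1, 2): (0, 0) → (0, 0); (-111/65, 173/65) → (-111/65, 346/65); (-261/65, 471/130) → (-261/65, 471/65); (-252/65, -64/65) → (-252/65, -128/65)
T5 shear: y ← y + 1/2·x: (0, 0) → (0, 0); (-111/65, 346/65) → (-111/65, 581/130); (-261/65, 471/65) → (-261/65, 681/130); (-252/65, -128/65) → (-252/65, -254/65)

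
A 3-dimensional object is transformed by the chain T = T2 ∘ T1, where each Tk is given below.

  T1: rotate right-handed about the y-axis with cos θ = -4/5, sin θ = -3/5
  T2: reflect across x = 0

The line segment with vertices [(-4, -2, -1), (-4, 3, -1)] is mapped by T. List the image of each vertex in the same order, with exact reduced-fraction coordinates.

image vertices: (-19/5, -2, -8/5), (-19/5, 3, -8/5)

T1 rotate right-handed about the y-axis with cos θ = -4/5, sin θ = -3/5: (-4, -2, -1) → (19/5, -2, -8/5); (-4, 3, -1) → (19/5, 3, -8/5)
T2 reflect across x = 0: (19/5, -2, -8/5) → (-19/5, -2, -8/5); (19/5, 3, -8/5) → (-19/5, 3, -8/5)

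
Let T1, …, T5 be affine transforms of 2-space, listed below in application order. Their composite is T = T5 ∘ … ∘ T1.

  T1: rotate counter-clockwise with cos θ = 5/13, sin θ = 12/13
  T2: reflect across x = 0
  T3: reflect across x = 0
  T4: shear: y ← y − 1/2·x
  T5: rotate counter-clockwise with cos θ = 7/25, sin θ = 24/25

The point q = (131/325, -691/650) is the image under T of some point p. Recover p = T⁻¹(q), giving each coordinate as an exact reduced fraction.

T1 = [5/13 -12/13 0; 12/13 5/13 0; 0 0 1]
T2·T1 = [-5/13 12/13 0; 12/13 5/13 0; 0 0 1]
T3·…·T1 = [5/13 -12/13 0; 12/13 5/13 0; 0 0 1]
T4·…·T1 = [5/13 -12/13 0; 19/26 11/13 0; 0 0 1]
T5·…·T1 = [-193/325 -348/325 0; 373/650 -211/325 0; 0 0 1]
det M = 1; M⁻¹ = [-211/325 348/325 0; -373/650 -193/325 0; 0 0 1]
M⁻¹ · (131/325, -691/650)ᵀ = (-7/5, 2/5)ᵀ

p = (-7/5, 2/5)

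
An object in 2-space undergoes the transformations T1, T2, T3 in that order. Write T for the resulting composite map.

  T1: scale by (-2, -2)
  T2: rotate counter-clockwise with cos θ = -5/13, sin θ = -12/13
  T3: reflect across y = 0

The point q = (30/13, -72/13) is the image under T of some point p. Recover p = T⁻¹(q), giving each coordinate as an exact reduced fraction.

T1 = [-2 0 0; 0 -2 0; 0 0 1]
T2·T1 = [10/13 -24/13 0; 24/13 10/13 0; 0 0 1]
T3·…·T1 = [10/13 -24/13 0; -24/13 -10/13 0; 0 0 1]
det M = -4; M⁻¹ = [5/26 -6/13 0; -6/13 -5/26 0; 0 0 1]
M⁻¹ · (30/13, -72/13)ᵀ = (3, 0)ᵀ

p = (3, 0)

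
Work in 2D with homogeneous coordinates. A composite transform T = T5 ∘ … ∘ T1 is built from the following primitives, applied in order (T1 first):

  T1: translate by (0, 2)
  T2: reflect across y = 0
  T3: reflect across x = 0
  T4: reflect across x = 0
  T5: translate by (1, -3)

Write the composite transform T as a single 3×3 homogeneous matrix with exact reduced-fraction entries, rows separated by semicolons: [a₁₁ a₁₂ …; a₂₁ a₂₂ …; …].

T = [1 0 1; 0 -1 -5; 0 0 1]

T1 = [1 0 0; 0 1 2; 0 0 1]
T2·T1 = [1 0 0; 0 -1 -2; 0 0 1]
T3·…·T1 = [-1 0 0; 0 -1 -2; 0 0 1]
T4·…·T1 = [1 0 0; 0 -1 -2; 0 0 1]
T5·…·T1 = [1 0 1; 0 -1 -5; 0 0 1]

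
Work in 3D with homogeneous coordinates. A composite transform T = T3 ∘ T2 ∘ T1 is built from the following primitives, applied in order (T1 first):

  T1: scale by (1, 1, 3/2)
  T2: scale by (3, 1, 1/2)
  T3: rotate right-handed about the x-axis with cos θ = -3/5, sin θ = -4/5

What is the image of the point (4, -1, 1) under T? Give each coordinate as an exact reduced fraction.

T1 scale by (1, 1, 3/2): (4, -1, 1) → (4, -1, 3/2)
T2 scale by (3, 1, 1/2): (4, -1, 3/2) → (12, -1, 3/4)
T3 rotate right-handed about the x-axis with cos θ = -3/5, sin θ = -4/5: (12, -1, 3/4) → (12, 6/5, 7/20)

T(p) = (12, 6/5, 7/20)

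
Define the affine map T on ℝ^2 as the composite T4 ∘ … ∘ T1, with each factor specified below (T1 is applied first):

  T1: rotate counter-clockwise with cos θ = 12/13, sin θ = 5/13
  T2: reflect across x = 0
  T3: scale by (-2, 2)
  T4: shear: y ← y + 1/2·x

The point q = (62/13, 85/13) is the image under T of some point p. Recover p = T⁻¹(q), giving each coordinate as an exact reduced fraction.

T1 = [12/13 -5/13 0; 5/13 12/13 0; 0 0 1]
T2·T1 = [-12/13 5/13 0; 5/13 12/13 0; 0 0 1]
T3·…·T1 = [24/13 -10/13 0; 10/13 24/13 0; 0 0 1]
T4·…·T1 = [24/13 -10/13 0; 22/13 19/13 0; 0 0 1]
det M = 4; M⁻¹ = [19/52 5/26 0; -11/26 6/13 0; 0 0 1]
M⁻¹ · (62/13, 85/13)ᵀ = (3, 1)ᵀ

p = (3, 1)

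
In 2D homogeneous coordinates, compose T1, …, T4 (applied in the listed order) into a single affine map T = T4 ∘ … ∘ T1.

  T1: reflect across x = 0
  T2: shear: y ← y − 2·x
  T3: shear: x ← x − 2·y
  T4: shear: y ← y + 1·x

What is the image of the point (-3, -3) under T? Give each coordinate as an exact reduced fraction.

T(p) = (21, 12)

T1 reflect across x = 0: (-3, -3) → (3, -3)
T2 shear: y ← y − 2·x: (3, -3) → (3, -9)
T3 shear: x ← x − 2·y: (3, -9) → (21, -9)
T4 shear: y ← y + 1·x: (21, -9) → (21, 12)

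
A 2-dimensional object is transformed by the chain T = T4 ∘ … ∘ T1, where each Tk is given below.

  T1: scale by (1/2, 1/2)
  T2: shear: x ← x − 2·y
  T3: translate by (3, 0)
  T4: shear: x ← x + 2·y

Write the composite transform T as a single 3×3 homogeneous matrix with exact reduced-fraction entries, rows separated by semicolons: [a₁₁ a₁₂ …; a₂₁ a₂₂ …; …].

T1 = [1/2 0 0; 0 1/2 0; 0 0 1]
T2·T1 = [1/2 -1 0; 0 1/2 0; 0 0 1]
T3·…·T1 = [1/2 -1 3; 0 1/2 0; 0 0 1]
T4·…·T1 = [1/2 0 3; 0 1/2 0; 0 0 1]

T = [1/2 0 3; 0 1/2 0; 0 0 1]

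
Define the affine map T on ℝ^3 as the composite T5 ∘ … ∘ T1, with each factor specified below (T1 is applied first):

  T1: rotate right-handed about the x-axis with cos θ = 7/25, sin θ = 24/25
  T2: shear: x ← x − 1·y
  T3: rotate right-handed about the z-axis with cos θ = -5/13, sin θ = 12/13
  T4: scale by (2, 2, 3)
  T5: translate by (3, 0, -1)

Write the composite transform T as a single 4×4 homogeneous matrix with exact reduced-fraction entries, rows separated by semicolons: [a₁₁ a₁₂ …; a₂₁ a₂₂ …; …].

T1 = [1 0 0 0; 0 7/25 -24/25 0; 0 24/25 7/25 0; 0 0 0 1]
T2·T1 = [1 -7/25 24/25 0; 0 7/25 -24/25 0; 0 24/25 7/25 0; 0 0 0 1]
T3·…·T1 = [-5/13 -49/325 168/325 0; 12/13 -119/325 408/325 0; 0 24/25 7/25 0; 0 0 0 1]
T4·…·T1 = [-10/13 -98/325 336/325 0; 24/13 -238/325 816/325 0; 0 72/25 21/25 0; 0 0 0 1]
T5·…·T1 = [-10/13 -98/325 336/325 3; 24/13 -238/325 816/325 0; 0 72/25 21/25 -1; 0 0 0 1]

T = [-10/13 -98/325 336/325 3; 24/13 -238/325 816/325 0; 0 72/25 21/25 -1; 0 0 0 1]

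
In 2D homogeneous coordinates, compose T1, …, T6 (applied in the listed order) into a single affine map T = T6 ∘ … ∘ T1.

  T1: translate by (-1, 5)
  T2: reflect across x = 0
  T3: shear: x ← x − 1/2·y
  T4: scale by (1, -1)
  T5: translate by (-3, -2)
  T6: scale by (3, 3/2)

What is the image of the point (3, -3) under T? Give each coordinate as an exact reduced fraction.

T1 translate by (-1, 5): (3, -3) → (2, 2)
T2 reflect across x = 0: (2, 2) → (-2, 2)
T3 shear: x ← x − 1/2·y: (-2, 2) → (-3, 2)
T4 scale by (1, -1): (-3, 2) → (-3, -2)
T5 translate by (-3, -2): (-3, -2) → (-6, -4)
T6 scale by (3, 3/2): (-6, -4) → (-18, -6)

T(p) = (-18, -6)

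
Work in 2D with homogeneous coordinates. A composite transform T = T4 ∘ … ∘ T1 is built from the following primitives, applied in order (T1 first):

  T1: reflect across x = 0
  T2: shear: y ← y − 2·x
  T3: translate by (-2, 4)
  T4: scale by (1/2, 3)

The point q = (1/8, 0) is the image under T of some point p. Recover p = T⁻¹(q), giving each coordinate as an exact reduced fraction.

p = (-9/4, 1/2)

T1 = [-1 0 0; 0 1 0; 0 0 1]
T2·T1 = [-1 0 0; 2 1 0; 0 0 1]
T3·…·T1 = [-1 0 -2; 2 1 4; 0 0 1]
T4·…·T1 = [-1/2 0 -1; 6 3 12; 0 0 1]
det M = -3/2; M⁻¹ = [-2 0 -2; 4 1/3 0; 0 0 1]
M⁻¹ · (1/8, 0)ᵀ = (-9/4, 1/2)ᵀ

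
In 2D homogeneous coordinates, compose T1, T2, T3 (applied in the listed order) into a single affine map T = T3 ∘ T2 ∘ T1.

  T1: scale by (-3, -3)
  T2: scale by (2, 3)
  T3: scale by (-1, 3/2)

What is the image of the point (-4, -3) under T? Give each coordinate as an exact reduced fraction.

T(p) = (-24, 81/2)

T1 scale by (-3, -3): (-4, -3) → (12, 9)
T2 scale by (2, 3): (12, 9) → (24, 27)
T3 scale by (-1, 3/2): (24, 27) → (-24, 81/2)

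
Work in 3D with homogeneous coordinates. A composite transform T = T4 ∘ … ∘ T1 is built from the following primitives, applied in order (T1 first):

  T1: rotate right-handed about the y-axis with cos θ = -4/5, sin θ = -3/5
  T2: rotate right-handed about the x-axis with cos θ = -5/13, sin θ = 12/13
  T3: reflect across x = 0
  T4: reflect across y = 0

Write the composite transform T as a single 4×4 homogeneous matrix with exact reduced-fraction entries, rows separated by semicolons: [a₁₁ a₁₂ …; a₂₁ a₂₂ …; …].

T = [4/5 0 3/5 0; 36/65 5/13 -48/65 0; -3/13 12/13 4/13 0; 0 0 0 1]

T1 = [-4/5 0 -3/5 0; 0 1 0 0; 3/5 0 -4/5 0; 0 0 0 1]
T2·T1 = [-4/5 0 -3/5 0; -36/65 -5/13 48/65 0; -3/13 12/13 4/13 0; 0 0 0 1]
T3·…·T1 = [4/5 0 3/5 0; -36/65 -5/13 48/65 0; -3/13 12/13 4/13 0; 0 0 0 1]
T4·…·T1 = [4/5 0 3/5 0; 36/65 5/13 -48/65 0; -3/13 12/13 4/13 0; 0 0 0 1]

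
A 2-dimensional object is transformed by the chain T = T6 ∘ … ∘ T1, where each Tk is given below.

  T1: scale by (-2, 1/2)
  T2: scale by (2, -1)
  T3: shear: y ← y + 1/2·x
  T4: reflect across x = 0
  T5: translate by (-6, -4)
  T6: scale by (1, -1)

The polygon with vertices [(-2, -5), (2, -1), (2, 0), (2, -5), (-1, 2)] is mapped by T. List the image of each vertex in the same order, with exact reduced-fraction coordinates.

image vertices: (-14, -5/2), (2, 15/2), (2, 8), (2, 11/2), (-10, 3)

T1 scale by (-2, 1/2): (-2, -5) → (4, -5/2); (2, -1) → (-4, -1/2); (2, 0) → (-4, 0); (2, -5) → (-4, -5/2); (-1, 2) → (2, 1)
T2 scale by (2, -1): (4, -5/2) → (8, 5/2); (-4, -1/2) → (-8, 1/2); (-4, 0) → (-8, 0); (-4, -5/2) → (-8, 5/2); (2, 1) → (4, -1)
T3 shear: y ← y + 1/2·x: (8, 5/2) → (8, 13/2); (-8, 1/2) → (-8, -7/2); (-8, 0) → (-8, -4); (-8, 5/2) → (-8, -3/2); (4, -1) → (4, 1)
T4 reflect across x = 0: (8, 13/2) → (-8, 13/2); (-8, -7/2) → (8, -7/2); (-8, -4) → (8, -4); (-8, -3/2) → (8, -3/2); (4, 1) → (-4, 1)
T5 translate by (-6, -4): (-8, 13/2) → (-14, 5/2); (8, -7/2) → (2, -15/2); (8, -4) → (2, -8); (8, -3/2) → (2, -11/2); (-4, 1) → (-10, -3)
T6 scale by (1, -1): (-14, 5/2) → (-14, -5/2); (2, -15/2) → (2, 15/2); (2, -8) → (2, 8); (2, -11/2) → (2, 11/2); (-10, -3) → (-10, 3)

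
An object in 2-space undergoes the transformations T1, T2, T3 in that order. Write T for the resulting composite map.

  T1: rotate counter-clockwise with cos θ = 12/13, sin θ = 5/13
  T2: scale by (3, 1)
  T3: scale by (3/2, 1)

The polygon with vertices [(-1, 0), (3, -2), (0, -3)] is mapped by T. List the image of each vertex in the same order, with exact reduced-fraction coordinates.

image vertices: (-54/13, -5/13), (207/13, -9/13), (135/26, -36/13)

T1 rotate counter-clockwise with cos θ = 12/13, sin θ = 5/13: (-1, 0) → (-12/13, -5/13); (3, -2) → (46/13, -9/13); (0, -3) → (15/13, -36/13)
T2 scale by (3, 1): (-12/13, -5/13) → (-36/13, -5/13); (46/13, -9/13) → (138/13, -9/13); (15/13, -36/13) → (45/13, -36/13)
T3 scale by (3/2, 1): (-36/13, -5/13) → (-54/13, -5/13); (138/13, -9/13) → (207/13, -9/13); (45/13, -36/13) → (135/26, -36/13)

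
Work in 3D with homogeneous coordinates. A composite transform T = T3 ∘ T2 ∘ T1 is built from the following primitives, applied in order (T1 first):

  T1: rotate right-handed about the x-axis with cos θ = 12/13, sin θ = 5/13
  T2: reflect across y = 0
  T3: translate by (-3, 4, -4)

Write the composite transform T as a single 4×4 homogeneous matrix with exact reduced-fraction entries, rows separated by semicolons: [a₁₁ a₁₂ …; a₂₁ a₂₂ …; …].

T = [1 0 0 -3; 0 -12/13 5/13 4; 0 5/13 12/13 -4; 0 0 0 1]

T1 = [1 0 0 0; 0 12/13 -5/13 0; 0 5/13 12/13 0; 0 0 0 1]
T2·T1 = [1 0 0 0; 0 -12/13 5/13 0; 0 5/13 12/13 0; 0 0 0 1]
T3·…·T1 = [1 0 0 -3; 0 -12/13 5/13 4; 0 5/13 12/13 -4; 0 0 0 1]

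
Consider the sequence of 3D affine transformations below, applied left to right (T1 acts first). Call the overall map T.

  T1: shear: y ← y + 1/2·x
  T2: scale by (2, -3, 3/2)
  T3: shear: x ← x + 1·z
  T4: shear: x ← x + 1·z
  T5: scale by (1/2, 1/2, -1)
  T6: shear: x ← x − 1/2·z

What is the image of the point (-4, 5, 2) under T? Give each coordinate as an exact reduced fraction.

T(p) = (1/2, -9/2, -3)

T1 shear: y ← y + 1/2·x: (-4, 5, 2) → (-4, 3, 2)
T2 scale by (2, -3, 3/2): (-4, 3, 2) → (-8, -9, 3)
T3 shear: x ← x + 1·z: (-8, -9, 3) → (-5, -9, 3)
T4 shear: x ← x + 1·z: (-5, -9, 3) → (-2, -9, 3)
T5 scale by (1/2, 1/2, -1): (-2, -9, 3) → (-1, -9/2, -3)
T6 shear: x ← x − 1/2·z: (-1, -9/2, -3) → (1/2, -9/2, -3)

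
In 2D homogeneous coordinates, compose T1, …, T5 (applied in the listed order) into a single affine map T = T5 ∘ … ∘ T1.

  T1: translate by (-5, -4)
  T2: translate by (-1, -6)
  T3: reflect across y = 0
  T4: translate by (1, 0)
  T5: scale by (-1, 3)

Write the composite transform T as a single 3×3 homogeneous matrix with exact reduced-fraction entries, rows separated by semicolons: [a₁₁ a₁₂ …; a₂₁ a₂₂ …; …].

T = [-1 0 5; 0 -3 30; 0 0 1]

T1 = [1 0 -5; 0 1 -4; 0 0 1]
T2·T1 = [1 0 -6; 0 1 -10; 0 0 1]
T3·…·T1 = [1 0 -6; 0 -1 10; 0 0 1]
T4·…·T1 = [1 0 -5; 0 -1 10; 0 0 1]
T5·…·T1 = [-1 0 5; 0 -3 30; 0 0 1]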